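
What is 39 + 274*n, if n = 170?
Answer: 46619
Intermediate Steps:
39 + 274*n = 39 + 274*170 = 39 + 46580 = 46619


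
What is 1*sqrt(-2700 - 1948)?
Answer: 2*I*sqrt(1162) ≈ 68.176*I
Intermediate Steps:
1*sqrt(-2700 - 1948) = 1*sqrt(-4648) = 1*(2*I*sqrt(1162)) = 2*I*sqrt(1162)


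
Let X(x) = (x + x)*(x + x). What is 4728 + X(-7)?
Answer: 4924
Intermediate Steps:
X(x) = 4*x² (X(x) = (2*x)*(2*x) = 4*x²)
4728 + X(-7) = 4728 + 4*(-7)² = 4728 + 4*49 = 4728 + 196 = 4924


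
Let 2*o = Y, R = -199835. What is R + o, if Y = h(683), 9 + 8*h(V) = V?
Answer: -1598343/8 ≈ -1.9979e+5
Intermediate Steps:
h(V) = -9/8 + V/8
Y = 337/4 (Y = -9/8 + (1/8)*683 = -9/8 + 683/8 = 337/4 ≈ 84.250)
o = 337/8 (o = (1/2)*(337/4) = 337/8 ≈ 42.125)
R + o = -199835 + 337/8 = -1598343/8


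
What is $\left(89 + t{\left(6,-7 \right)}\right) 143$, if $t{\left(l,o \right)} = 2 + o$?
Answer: $12012$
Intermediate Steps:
$\left(89 + t{\left(6,-7 \right)}\right) 143 = \left(89 + \left(2 - 7\right)\right) 143 = \left(89 - 5\right) 143 = 84 \cdot 143 = 12012$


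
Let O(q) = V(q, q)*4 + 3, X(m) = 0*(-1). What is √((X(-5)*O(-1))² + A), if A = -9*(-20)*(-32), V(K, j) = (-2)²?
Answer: 24*I*√10 ≈ 75.895*I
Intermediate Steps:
V(K, j) = 4
X(m) = 0
A = -5760 (A = 180*(-32) = -5760)
O(q) = 19 (O(q) = 4*4 + 3 = 16 + 3 = 19)
√((X(-5)*O(-1))² + A) = √((0*19)² - 5760) = √(0² - 5760) = √(0 - 5760) = √(-5760) = 24*I*√10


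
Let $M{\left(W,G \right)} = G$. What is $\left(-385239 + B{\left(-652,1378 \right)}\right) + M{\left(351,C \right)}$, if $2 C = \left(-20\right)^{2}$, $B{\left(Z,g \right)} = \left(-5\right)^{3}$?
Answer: $-385164$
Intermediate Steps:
$B{\left(Z,g \right)} = -125$
$C = 200$ ($C = \frac{\left(-20\right)^{2}}{2} = \frac{1}{2} \cdot 400 = 200$)
$\left(-385239 + B{\left(-652,1378 \right)}\right) + M{\left(351,C \right)} = \left(-385239 - 125\right) + 200 = -385364 + 200 = -385164$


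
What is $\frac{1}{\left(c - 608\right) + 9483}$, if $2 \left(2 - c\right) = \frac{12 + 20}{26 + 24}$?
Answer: $\frac{25}{221917} \approx 0.00011265$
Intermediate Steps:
$c = \frac{42}{25}$ ($c = 2 - \frac{\left(12 + 20\right) \frac{1}{26 + 24}}{2} = 2 - \frac{32 \cdot \frac{1}{50}}{2} = 2 - \frac{8}{25} = \frac{42}{25} \approx 1.68$)
$\frac{1}{\left(c - 608\right) + 9483} = \frac{1}{\left(\frac{42}{25} - 608\right) + 9483} = \frac{1}{- \frac{15158}{25} + 9483} = \frac{1}{\frac{221917}{25}} = \frac{25}{221917}$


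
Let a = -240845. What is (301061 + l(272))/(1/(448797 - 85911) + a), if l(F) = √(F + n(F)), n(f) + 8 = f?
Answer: -109250822046/87399278669 - 725772*√134/87399278669 ≈ -1.2501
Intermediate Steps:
n(f) = -8 + f
l(F) = √(-8 + 2*F) (l(F) = √(F + (-8 + F)) = √(-8 + 2*F))
(301061 + l(272))/(1/(448797 - 85911) + a) = (301061 + √(-8 + 2*272))/(1/(448797 - 85911) - 240845) = (301061 + √(-8 + 544))/(1/362886 - 240845) = (301061 + √536)/(1/362886 - 240845) = (301061 + 2*√134)/(-87399278669/362886) = (301061 + 2*√134)*(-362886/87399278669) = -109250822046/87399278669 - 725772*√134/87399278669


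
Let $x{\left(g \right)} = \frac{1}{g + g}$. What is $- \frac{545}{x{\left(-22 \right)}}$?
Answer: $23980$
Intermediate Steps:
$x{\left(g \right)} = \frac{1}{2 g}$
$- \frac{545}{x{\left(-22 \right)}} = - \frac{545}{\frac{1}{2} \frac{1}{-22}} = - \frac{545}{\frac{1}{2} \left(- \frac{1}{22}\right)} = - \frac{545}{- \frac{1}{44}} = \left(-545\right) \left(-44\right) = 23980$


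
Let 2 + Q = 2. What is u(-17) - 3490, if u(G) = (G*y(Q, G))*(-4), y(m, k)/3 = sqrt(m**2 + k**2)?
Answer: -22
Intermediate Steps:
Q = 0 (Q = -2 + 2 = 0)
y(m, k) = 3*sqrt(k**2 + m**2) (y(m, k) = 3*sqrt(m**2 + k**2) = 3*sqrt(k**2 + m**2))
u(G) = -12*G*sqrt(G**2) (u(G) = (G*(3*sqrt(G**2 + 0**2)))*(-4) = (G*(3*sqrt(G**2 + 0)))*(-4) = (G*(3*sqrt(G**2)))*(-4) = (3*G*sqrt(G**2))*(-4) = -12*G*sqrt(G**2))
u(-17) - 3490 = -12*(-17)*sqrt((-17)**2) - 3490 = -12*(-17)*sqrt(289) - 3490 = -12*(-17)*17 - 3490 = 3468 - 3490 = -22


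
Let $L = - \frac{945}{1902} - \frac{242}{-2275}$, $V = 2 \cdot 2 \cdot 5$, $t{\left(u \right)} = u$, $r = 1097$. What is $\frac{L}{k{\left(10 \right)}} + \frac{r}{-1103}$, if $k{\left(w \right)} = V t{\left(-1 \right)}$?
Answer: $- \frac{31023952709}{31818241000} \approx -0.97504$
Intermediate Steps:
$V = 20$ ($V = 4 \cdot 5 = 20$)
$L = - \frac{563197}{1442350}$ ($L = \left(-945\right) \frac{1}{1902} - - \frac{242}{2275} = - \frac{315}{634} + \frac{242}{2275} = - \frac{563197}{1442350} \approx -0.39047$)
$k{\left(w \right)} = -20$ ($k{\left(w \right)} = 20 \left(-1\right) = -20$)
$\frac{L}{k{\left(10 \right)}} + \frac{r}{-1103} = - \frac{563197}{1442350 \left(-20\right)} + \frac{1097}{-1103} = \left(- \frac{563197}{1442350}\right) \left(- \frac{1}{20}\right) + 1097 \left(- \frac{1}{1103}\right) = \frac{563197}{28847000} - \frac{1097}{1103} = - \frac{31023952709}{31818241000}$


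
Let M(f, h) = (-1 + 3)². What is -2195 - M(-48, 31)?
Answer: -2199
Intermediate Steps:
M(f, h) = 4 (M(f, h) = 2² = 4)
-2195 - M(-48, 31) = -2195 - 1*4 = -2195 - 4 = -2199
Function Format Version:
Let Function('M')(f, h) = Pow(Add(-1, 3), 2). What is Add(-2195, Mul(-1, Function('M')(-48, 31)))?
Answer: -2199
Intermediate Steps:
Function('M')(f, h) = 4 (Function('M')(f, h) = Pow(2, 2) = 4)
Add(-2195, Mul(-1, Function('M')(-48, 31))) = Add(-2195, Mul(-1, 4)) = Add(-2195, -4) = -2199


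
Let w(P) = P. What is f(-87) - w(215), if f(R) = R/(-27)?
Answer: -1906/9 ≈ -211.78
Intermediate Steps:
f(R) = -R/27 (f(R) = R*(-1/27) = -R/27)
f(-87) - w(215) = -1/27*(-87) - 1*215 = 29/9 - 215 = -1906/9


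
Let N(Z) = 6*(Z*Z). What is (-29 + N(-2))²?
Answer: 25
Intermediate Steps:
N(Z) = 6*Z²
(-29 + N(-2))² = (-29 + 6*(-2)²)² = (-29 + 6*4)² = (-29 + 24)² = (-5)² = 25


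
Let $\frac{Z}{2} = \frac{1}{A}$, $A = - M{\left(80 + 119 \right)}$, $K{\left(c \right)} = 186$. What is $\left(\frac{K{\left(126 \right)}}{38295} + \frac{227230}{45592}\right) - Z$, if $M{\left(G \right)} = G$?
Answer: $\frac{289472038453}{57907197060} \approx 4.9989$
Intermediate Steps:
$A = -199$ ($A = - (80 + 119) = \left(-1\right) 199 = -199$)
$Z = - \frac{2}{199}$ ($Z = \frac{2}{-199} = 2 \left(- \frac{1}{199}\right) = - \frac{2}{199} \approx -0.01005$)
$\left(\frac{K{\left(126 \right)}}{38295} + \frac{227230}{45592}\right) - Z = \left(\frac{186}{38295} + \frac{227230}{45592}\right) - - \frac{2}{199} = \left(186 \cdot \frac{1}{38295} + 227230 \cdot \frac{1}{45592}\right) + \frac{2}{199} = \left(\frac{62}{12765} + \frac{113615}{22796}\right) + \frac{2}{199} = \frac{1451708827}{290990940} + \frac{2}{199} = \frac{289472038453}{57907197060}$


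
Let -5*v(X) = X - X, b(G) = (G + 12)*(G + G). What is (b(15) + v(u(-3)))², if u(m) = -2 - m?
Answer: 656100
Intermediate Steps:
b(G) = 2*G*(12 + G) (b(G) = (12 + G)*(2*G) = 2*G*(12 + G))
v(X) = 0 (v(X) = -(X - X)/5 = -⅕*0 = 0)
(b(15) + v(u(-3)))² = (2*15*(12 + 15) + 0)² = (2*15*27 + 0)² = (810 + 0)² = 810² = 656100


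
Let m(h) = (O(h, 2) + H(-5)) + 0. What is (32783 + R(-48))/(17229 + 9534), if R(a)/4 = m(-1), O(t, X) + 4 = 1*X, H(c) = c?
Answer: 32755/26763 ≈ 1.2239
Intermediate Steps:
O(t, X) = -4 + X (O(t, X) = -4 + 1*X = -4 + X)
m(h) = -7 (m(h) = ((-4 + 2) - 5) + 0 = (-2 - 5) + 0 = -7 + 0 = -7)
R(a) = -28 (R(a) = 4*(-7) = -28)
(32783 + R(-48))/(17229 + 9534) = (32783 - 28)/(17229 + 9534) = 32755/26763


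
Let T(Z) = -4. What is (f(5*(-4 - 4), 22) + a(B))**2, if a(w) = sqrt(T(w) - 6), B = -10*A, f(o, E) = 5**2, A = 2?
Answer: (25 + I*sqrt(10))**2 ≈ 615.0 + 158.11*I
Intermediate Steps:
f(o, E) = 25
B = -20 (B = -10*2 = -20)
a(w) = I*sqrt(10) (a(w) = sqrt(-4 - 6) = sqrt(-10) = I*sqrt(10))
(f(5*(-4 - 4), 22) + a(B))**2 = (25 + I*sqrt(10))**2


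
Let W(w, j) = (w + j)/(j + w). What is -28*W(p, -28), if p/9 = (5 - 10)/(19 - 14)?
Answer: -28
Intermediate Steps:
p = -9 (p = 9*((5 - 10)/(19 - 14)) = 9*(-5/5) = 9*(-5*⅕) = 9*(-1) = -9)
W(w, j) = 1 (W(w, j) = (j + w)/(j + w) = 1)
-28*W(p, -28) = -28*1 = -28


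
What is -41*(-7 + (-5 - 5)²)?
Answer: -3813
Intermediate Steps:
-41*(-7 + (-5 - 5)²) = -41*(-7 + (-10)²) = -41*(-7 + 100) = -41*93 = -3813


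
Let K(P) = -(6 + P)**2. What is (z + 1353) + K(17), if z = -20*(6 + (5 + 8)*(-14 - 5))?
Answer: 5644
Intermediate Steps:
z = 4820 (z = -20*(6 + 13*(-19)) = -20*(6 - 247) = -20*(-241) = 4820)
(z + 1353) + K(17) = (4820 + 1353) - (6 + 17)**2 = 6173 - 1*23**2 = 6173 - 1*529 = 6173 - 529 = 5644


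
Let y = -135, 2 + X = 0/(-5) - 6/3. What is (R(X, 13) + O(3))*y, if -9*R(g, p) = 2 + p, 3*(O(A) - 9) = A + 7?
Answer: -1440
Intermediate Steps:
O(A) = 34/3 + A/3 (O(A) = 9 + (A + 7)/3 = 9 + (7 + A)/3 = 9 + (7/3 + A/3) = 34/3 + A/3)
X = -4 (X = -2 + (0/(-5) - 6/3) = -2 + (0*(-⅕) - 6*⅓) = -2 + (0 - 2) = -2 - 2 = -4)
R(g, p) = -2/9 - p/9 (R(g, p) = -(2 + p)/9 = -2/9 - p/9)
(R(X, 13) + O(3))*y = ((-2/9 - ⅑*13) + (34/3 + (⅓)*3))*(-135) = ((-2/9 - 13/9) + (34/3 + 1))*(-135) = (-5/3 + 37/3)*(-135) = (32/3)*(-135) = -1440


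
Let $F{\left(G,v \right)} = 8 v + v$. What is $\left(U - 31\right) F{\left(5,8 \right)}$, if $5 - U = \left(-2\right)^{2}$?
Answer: $-2160$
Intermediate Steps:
$F{\left(G,v \right)} = 9 v$
$U = 1$ ($U = 5 - \left(-2\right)^{2} = 5 - 4 = 1$)
$\left(U - 31\right) F{\left(5,8 \right)} = \left(1 - 31\right) 9 \cdot 8 = \left(-30\right) 72 = -2160$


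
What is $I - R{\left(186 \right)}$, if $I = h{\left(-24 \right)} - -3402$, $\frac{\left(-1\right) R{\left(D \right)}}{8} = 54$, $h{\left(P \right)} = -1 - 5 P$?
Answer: $3953$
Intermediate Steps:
$R{\left(D \right)} = -432$ ($R{\left(D \right)} = \left(-8\right) 54 = -432$)
$I = 3521$ ($I = \left(-1 - -120\right) - -3402 = \left(-1 + 120\right) + 3402 = 119 + 3402 = 3521$)
$I - R{\left(186 \right)} = 3521 - -432 = 3521 + 432 = 3953$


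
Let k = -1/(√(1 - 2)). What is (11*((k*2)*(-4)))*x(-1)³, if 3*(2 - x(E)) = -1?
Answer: -30184*I/27 ≈ -1117.9*I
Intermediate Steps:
x(E) = 7/3 (x(E) = 2 - ⅓*(-1) = 2 + ⅓ = 7/3)
k = I (k = -1/(√(-1)) = -1/I = -(-1)*I = I ≈ 1.0*I)
(11*((k*2)*(-4)))*x(-1)³ = (11*((I*2)*(-4)))*(7/3)³ = (11*((2*I)*(-4)))*(343/27) = (11*(-8*I))*(343/27) = -88*I*(343/27) = -30184*I/27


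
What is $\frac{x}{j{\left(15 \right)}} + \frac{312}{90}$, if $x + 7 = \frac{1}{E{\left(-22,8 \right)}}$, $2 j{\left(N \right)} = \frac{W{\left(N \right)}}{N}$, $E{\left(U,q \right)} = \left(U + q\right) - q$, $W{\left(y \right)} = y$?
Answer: $- \frac{1753}{165} \approx -10.624$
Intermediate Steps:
$E{\left(U,q \right)} = U$
$j{\left(N \right)} = \frac{1}{2}$ ($j{\left(N \right)} = \frac{N \frac{1}{N}}{2} = \frac{1}{2} \cdot 1 = \frac{1}{2}$)
$x = - \frac{155}{22}$ ($x = -7 + \frac{1}{-22} = -7 - \frac{1}{22} = - \frac{155}{22} \approx -7.0455$)
$\frac{x}{j{\left(15 \right)}} + \frac{312}{90} = - \frac{155 \frac{1}{\frac{1}{2}}}{22} + \frac{312}{90} = \left(- \frac{155}{22}\right) 2 + 312 \cdot \frac{1}{90} = - \frac{155}{11} + \frac{52}{15} = - \frac{1753}{165}$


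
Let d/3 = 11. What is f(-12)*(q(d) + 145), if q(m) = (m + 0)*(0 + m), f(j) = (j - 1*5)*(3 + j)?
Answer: 188802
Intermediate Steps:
f(j) = (-5 + j)*(3 + j) (f(j) = (j - 5)*(3 + j) = (-5 + j)*(3 + j))
d = 33 (d = 3*11 = 33)
q(m) = m**2 (q(m) = m*m = m**2)
f(-12)*(q(d) + 145) = (-15 + (-12)**2 - 2*(-12))*(33**2 + 145) = (-15 + 144 + 24)*(1089 + 145) = 153*1234 = 188802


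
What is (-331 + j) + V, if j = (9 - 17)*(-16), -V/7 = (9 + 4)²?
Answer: -1386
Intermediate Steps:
V = -1183 (V = -7*(9 + 4)² = -7*13² = -7*169 = -1183)
j = 128 (j = -8*(-16) = 128)
(-331 + j) + V = (-331 + 128) - 1183 = -203 - 1183 = -1386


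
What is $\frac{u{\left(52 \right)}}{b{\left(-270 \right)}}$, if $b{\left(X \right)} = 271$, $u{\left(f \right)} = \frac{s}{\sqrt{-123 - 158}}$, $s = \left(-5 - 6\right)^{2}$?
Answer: $- \frac{121 i \sqrt{281}}{76151} \approx - 0.026636 i$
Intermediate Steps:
$s = 121$ ($s = \left(-11\right)^{2} = 121$)
$u{\left(f \right)} = - \frac{121 i \sqrt{281}}{281}$ ($u{\left(f \right)} = \frac{121}{\sqrt{-123 - 158}} = \frac{121}{\sqrt{-281}} = \frac{121}{i \sqrt{281}} = 121 \left(- \frac{i \sqrt{281}}{281}\right) = - \frac{121 i \sqrt{281}}{281}$)
$\frac{u{\left(52 \right)}}{b{\left(-270 \right)}} = \frac{\left(- \frac{121}{281}\right) i \sqrt{281}}{271} = - \frac{121 i \sqrt{281}}{281} \cdot \frac{1}{271} = - \frac{121 i \sqrt{281}}{76151}$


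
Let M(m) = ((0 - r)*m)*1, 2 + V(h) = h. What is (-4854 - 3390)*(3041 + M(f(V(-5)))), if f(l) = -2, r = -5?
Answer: -24987564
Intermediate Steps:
V(h) = -2 + h
M(m) = 5*m (M(m) = ((0 - 1*(-5))*m)*1 = ((0 + 5)*m)*1 = (5*m)*1 = 5*m)
(-4854 - 3390)*(3041 + M(f(V(-5)))) = (-4854 - 3390)*(3041 + 5*(-2)) = -8244*(3041 - 10) = -8244*3031 = -24987564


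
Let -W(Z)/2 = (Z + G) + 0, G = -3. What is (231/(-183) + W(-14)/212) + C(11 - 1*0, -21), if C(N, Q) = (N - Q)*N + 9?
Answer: 2327101/6466 ≈ 359.90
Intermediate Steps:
W(Z) = 6 - 2*Z (W(Z) = -2*((Z - 3) + 0) = -2*((-3 + Z) + 0) = -2*(-3 + Z) = 6 - 2*Z)
C(N, Q) = 9 + N*(N - Q) (C(N, Q) = N*(N - Q) + 9 = 9 + N*(N - Q))
(231/(-183) + W(-14)/212) + C(11 - 1*0, -21) = (231/(-183) + (6 - 2*(-14))/212) + (9 + (11 - 1*0)**2 - 1*(11 - 1*0)*(-21)) = (231*(-1/183) + (6 + 28)*(1/212)) + (9 + (11 + 0)**2 - 1*(11 + 0)*(-21)) = (-77/61 + 34*(1/212)) + (9 + 11**2 - 1*11*(-21)) = (-77/61 + 17/106) + (9 + 121 + 231) = -7125/6466 + 361 = 2327101/6466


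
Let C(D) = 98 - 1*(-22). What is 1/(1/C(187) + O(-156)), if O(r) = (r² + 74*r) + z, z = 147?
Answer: 120/1552681 ≈ 7.7286e-5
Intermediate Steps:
O(r) = 147 + r² + 74*r (O(r) = (r² + 74*r) + 147 = 147 + r² + 74*r)
C(D) = 120 (C(D) = 98 + 22 = 120)
1/(1/C(187) + O(-156)) = 1/(1/120 + (147 + (-156)² + 74*(-156))) = 1/(1/120 + (147 + 24336 - 11544)) = 1/(1/120 + 12939) = 1/(1552681/120) = 120/1552681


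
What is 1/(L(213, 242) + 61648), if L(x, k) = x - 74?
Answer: 1/61787 ≈ 1.6185e-5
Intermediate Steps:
L(x, k) = -74 + x
1/(L(213, 242) + 61648) = 1/((-74 + 213) + 61648) = 1/(139 + 61648) = 1/61787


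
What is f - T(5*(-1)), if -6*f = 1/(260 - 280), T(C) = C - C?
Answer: 1/120 ≈ 0.0083333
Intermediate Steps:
T(C) = 0
f = 1/120 (f = -1/(6*(260 - 280)) = -⅙/(-20) = -⅙*(-1/20) = 1/120 ≈ 0.0083333)
f - T(5*(-1)) = 1/120 - 1*0 = 1/120 + 0 = 1/120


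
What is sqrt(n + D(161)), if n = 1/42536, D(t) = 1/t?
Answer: sqrt(73100423578)/3424148 ≈ 0.078960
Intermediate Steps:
n = 1/42536 ≈ 2.3509e-5
sqrt(n + D(161)) = sqrt(1/42536 + 1/161) = sqrt(42697/6848296) = sqrt(73100423578)/3424148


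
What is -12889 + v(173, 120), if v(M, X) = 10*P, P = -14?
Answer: -13029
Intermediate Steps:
v(M, X) = -140 (v(M, X) = 10*(-14) = -140)
-12889 + v(173, 120) = -12889 - 140 = -13029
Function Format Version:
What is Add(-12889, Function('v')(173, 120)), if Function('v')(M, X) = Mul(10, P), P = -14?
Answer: -13029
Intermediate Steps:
Function('v')(M, X) = -140 (Function('v')(M, X) = Mul(10, -14) = -140)
Add(-12889, Function('v')(173, 120)) = Add(-12889, -140) = -13029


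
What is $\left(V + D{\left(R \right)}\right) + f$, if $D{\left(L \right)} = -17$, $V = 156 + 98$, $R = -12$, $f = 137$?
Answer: $374$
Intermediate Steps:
$V = 254$
$\left(V + D{\left(R \right)}\right) + f = \left(254 - 17\right) + 137 = 237 + 137 = 374$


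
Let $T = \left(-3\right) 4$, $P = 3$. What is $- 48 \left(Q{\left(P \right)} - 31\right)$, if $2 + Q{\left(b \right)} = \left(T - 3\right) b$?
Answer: $3744$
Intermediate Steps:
$T = -12$
$Q{\left(b \right)} = -2 - 15 b$ ($Q{\left(b \right)} = -2 + \left(-12 - 3\right) b = -2 - 15 b$)
$- 48 \left(Q{\left(P \right)} - 31\right) = - 48 \left(\left(-2 - 45\right) - 31\right) = - 48 \left(-47 - 31\right) = \left(-48\right) \left(-78\right) = 3744$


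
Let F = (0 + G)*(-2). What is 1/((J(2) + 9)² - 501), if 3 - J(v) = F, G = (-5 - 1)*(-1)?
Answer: 1/75 ≈ 0.013333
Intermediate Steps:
G = 6 (G = -6*(-1) = 6)
F = -12 (F = (0 + 6)*(-2) = 6*(-2) = -12)
J(v) = 15 (J(v) = 3 - 1*(-12) = 3 + 12 = 15)
1/((J(2) + 9)² - 501) = 1/((15 + 9)² - 501) = 1/(24² - 501) = 1/(576 - 501) = 1/75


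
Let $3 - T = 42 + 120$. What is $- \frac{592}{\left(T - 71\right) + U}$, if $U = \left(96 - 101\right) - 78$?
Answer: $\frac{592}{313} \approx 1.8914$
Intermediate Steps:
$T = -159$ ($T = 3 - \left(42 + 120\right) = 3 - 162 = -159$)
$U = -83$ ($U = -5 - 78 = -83$)
$- \frac{592}{\left(T - 71\right) + U} = - \frac{592}{\left(-159 - 71\right) - 83} = - \frac{592}{-230 - 83} = - \frac{592}{-313} = \left(-592\right) \left(- \frac{1}{313}\right) = \frac{592}{313}$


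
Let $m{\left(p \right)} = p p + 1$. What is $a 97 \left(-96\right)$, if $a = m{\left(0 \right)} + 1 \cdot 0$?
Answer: $-9312$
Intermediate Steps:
$m{\left(p \right)} = 1 + p^{2}$ ($m{\left(p \right)} = p^{2} + 1 = 1 + p^{2}$)
$a = 1$ ($a = \left(1 + 0^{2}\right) + 1 \cdot 0 = \left(1 + 0\right) + 0 = 1 + 0 = 1$)
$a 97 \left(-96\right) = 1 \cdot 97 \left(-96\right) = 97 \left(-96\right) = -9312$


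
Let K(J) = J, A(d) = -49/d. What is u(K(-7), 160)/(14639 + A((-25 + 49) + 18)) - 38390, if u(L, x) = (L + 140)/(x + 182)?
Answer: -10115035583/263481 ≈ -38390.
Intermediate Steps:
u(L, x) = (140 + L)/(182 + x)
u(K(-7), 160)/(14639 + A((-25 + 49) + 18)) - 38390 = ((140 - 7)/(182 + 160))/(14639 - 49/((-25 + 49) + 18)) - 38390 = (133/342)/(14639 - 49/(24 + 18)) - 38390 = ((1/342)*133)/(14639 - 49/42) - 38390 = 7/(18*(14639 - 49*1/42)) - 38390 = 7/(18*(14639 - 7/6)) - 38390 = 7/(18*(87827/6)) - 38390 = (7/18)*(6/87827) - 38390 = 7/263481 - 38390 = -10115035583/263481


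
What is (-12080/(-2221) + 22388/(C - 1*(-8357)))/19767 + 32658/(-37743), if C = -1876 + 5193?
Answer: -2788434862921520/3223993640589579 ≈ -0.86490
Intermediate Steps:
C = 3317
(-12080/(-2221) + 22388/(C - 1*(-8357)))/19767 + 32658/(-37743) = (-12080/(-2221) + 22388/(3317 - 1*(-8357)))/19767 + 32658/(-37743) = (-12080*(-1/2221) + 22388/(3317 + 8357))*(1/19767) + 32658*(-1/37743) = (12080/2221 + 22388/11674)*(1/19767) - 10886/12581 = (12080/2221 + 22388*(1/11674))*(1/19767) - 10886/12581 = (12080/2221 + 11194/5837)*(1/19767) - 10886/12581 = (95372834/12963977)*(1/19767) - 10886/12581 = 95372834/256258933359 - 10886/12581 = -2788434862921520/3223993640589579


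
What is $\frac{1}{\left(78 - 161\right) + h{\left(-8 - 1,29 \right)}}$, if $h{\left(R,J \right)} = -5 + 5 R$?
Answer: $- \frac{1}{133} \approx -0.0075188$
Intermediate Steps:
$\frac{1}{\left(78 - 161\right) + h{\left(-8 - 1,29 \right)}} = \frac{1}{\left(78 - 161\right) + \left(-5 + 5 \left(-8 - 1\right)\right)} = \frac{1}{-83 + \left(-5 + 5 \left(-9\right)\right)} = \frac{1}{-83 - 50} = \frac{1}{-133} = - \frac{1}{133}$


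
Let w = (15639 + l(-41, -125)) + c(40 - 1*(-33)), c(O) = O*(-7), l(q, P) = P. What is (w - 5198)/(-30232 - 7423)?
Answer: -1961/7531 ≈ -0.26039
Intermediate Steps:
c(O) = -7*O
w = 15003 (w = (15639 - 125) - 7*(40 - 1*(-33)) = 15514 - 7*(40 + 33) = 15514 - 7*73 = 15514 - 511 = 15003)
(w - 5198)/(-30232 - 7423) = (15003 - 5198)/(-30232 - 7423) = 9805/(-37655) = 9805*(-1/37655) = -1961/7531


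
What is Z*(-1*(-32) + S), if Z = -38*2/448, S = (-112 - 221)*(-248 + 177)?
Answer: -449825/112 ≈ -4016.3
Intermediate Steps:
S = 23643 (S = -333*(-71) = 23643)
Z = -19/112 (Z = -76*1/448 = -19/112 ≈ -0.16964)
Z*(-1*(-32) + S) = -19*(-1*(-32) + 23643)/112 = -19*(32 + 23643)/112 = -19/112*23675 = -449825/112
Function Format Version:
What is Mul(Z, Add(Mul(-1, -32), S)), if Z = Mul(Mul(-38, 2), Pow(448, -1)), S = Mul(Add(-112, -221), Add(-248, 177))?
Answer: Rational(-449825, 112) ≈ -4016.3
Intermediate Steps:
S = 23643 (S = Mul(-333, -71) = 23643)
Z = Rational(-19, 112) (Z = Mul(-76, Rational(1, 448)) = Rational(-19, 112) ≈ -0.16964)
Mul(Z, Add(Mul(-1, -32), S)) = Mul(Rational(-19, 112), Add(Mul(-1, -32), 23643)) = Mul(Rational(-19, 112), Add(32, 23643)) = Mul(Rational(-19, 112), 23675) = Rational(-449825, 112)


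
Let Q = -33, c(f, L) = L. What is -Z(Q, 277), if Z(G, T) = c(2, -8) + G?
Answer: 41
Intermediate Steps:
Z(G, T) = -8 + G
-Z(Q, 277) = -(-8 - 33) = -1*(-41) = 41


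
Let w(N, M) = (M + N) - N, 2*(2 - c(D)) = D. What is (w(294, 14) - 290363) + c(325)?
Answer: -581019/2 ≈ -2.9051e+5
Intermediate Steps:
c(D) = 2 - D/2
w(N, M) = M
(w(294, 14) - 290363) + c(325) = (14 - 290363) + (2 - ½*325) = -290349 + (2 - 325/2) = -290349 - 321/2 = -581019/2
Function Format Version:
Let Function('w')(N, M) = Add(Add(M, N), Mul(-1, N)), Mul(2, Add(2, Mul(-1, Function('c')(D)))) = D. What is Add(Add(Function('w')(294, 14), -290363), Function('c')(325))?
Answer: Rational(-581019, 2) ≈ -2.9051e+5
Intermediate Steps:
Function('c')(D) = Add(2, Mul(Rational(-1, 2), D))
Function('w')(N, M) = M
Add(Add(Function('w')(294, 14), -290363), Function('c')(325)) = Add(Add(14, -290363), Add(2, Mul(Rational(-1, 2), 325))) = Add(-290349, Add(2, Rational(-325, 2))) = Add(-290349, Rational(-321, 2)) = Rational(-581019, 2)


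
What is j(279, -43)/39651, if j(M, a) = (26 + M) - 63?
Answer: 242/39651 ≈ 0.0061032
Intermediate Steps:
j(M, a) = -37 + M
j(279, -43)/39651 = (-37 + 279)/39651 = 242*(1/39651) = 242/39651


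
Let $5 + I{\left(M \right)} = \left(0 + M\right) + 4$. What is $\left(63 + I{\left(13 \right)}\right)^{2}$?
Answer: $5625$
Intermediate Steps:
$I{\left(M \right)} = -1 + M$ ($I{\left(M \right)} = -5 + \left(\left(0 + M\right) + 4\right) = -5 + \left(M + 4\right) = -5 + \left(4 + M\right) = -1 + M$)
$\left(63 + I{\left(13 \right)}\right)^{2} = \left(63 + \left(-1 + 13\right)\right)^{2} = \left(63 + 12\right)^{2} = 75^{2} = 5625$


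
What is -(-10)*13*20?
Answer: 2600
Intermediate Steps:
-(-10)*13*20 = -10*(-13)*20 = 130*20 = 2600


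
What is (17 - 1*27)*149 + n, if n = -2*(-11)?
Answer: -1468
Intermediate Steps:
n = 22
(17 - 1*27)*149 + n = (17 - 1*27)*149 + 22 = (17 - 27)*149 + 22 = -10*149 + 22 = -1490 + 22 = -1468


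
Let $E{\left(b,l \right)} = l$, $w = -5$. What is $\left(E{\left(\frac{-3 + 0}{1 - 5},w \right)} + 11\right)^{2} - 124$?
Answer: $-88$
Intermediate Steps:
$\left(E{\left(\frac{-3 + 0}{1 - 5},w \right)} + 11\right)^{2} - 124 = \left(-5 + 11\right)^{2} - 124 = 6^{2} - 124 = 36 - 124 = -88$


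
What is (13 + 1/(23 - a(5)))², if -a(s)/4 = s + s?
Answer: 672400/3969 ≈ 169.41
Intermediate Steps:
a(s) = -8*s (a(s) = -4*(s + s) = -8*s)
(13 + 1/(23 - a(5)))² = (13 + 1/(23 - (-8)*5))² = (13 + 1/(23 - 1*(-40)))² = (13 + 1/(23 + 40))² = (13 + 1/63)² = (820/63)² = 672400/3969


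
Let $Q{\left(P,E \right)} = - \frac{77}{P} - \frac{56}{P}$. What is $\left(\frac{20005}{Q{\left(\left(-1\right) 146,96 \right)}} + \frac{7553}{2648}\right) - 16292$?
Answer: $\frac{1997315861}{352184} \approx 5671.2$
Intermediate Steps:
$Q{\left(P,E \right)} = - \frac{133}{P}$
$\left(\frac{20005}{Q{\left(\left(-1\right) 146,96 \right)}} + \frac{7553}{2648}\right) - 16292 = \left(\frac{20005}{\left(-133\right) \frac{1}{\left(-1\right) 146}} + \frac{7553}{2648}\right) - 16292 = \left(\frac{20005}{\left(-133\right) \frac{1}{-146}} + 7553 \cdot \frac{1}{2648}\right) - 16292 = \left(\frac{20005}{\left(-133\right) \left(- \frac{1}{146}\right)} + \frac{7553}{2648}\right) - 16292 = \left(\frac{20005}{\frac{133}{146}} + \frac{7553}{2648}\right) - 16292 = \left(20005 \cdot \frac{146}{133} + \frac{7553}{2648}\right) - 16292 = \left(\frac{2920730}{133} + \frac{7553}{2648}\right) - 16292 = \frac{7735097589}{352184} - 16292 = \frac{1997315861}{352184}$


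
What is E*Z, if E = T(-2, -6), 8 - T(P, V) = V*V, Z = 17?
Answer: -476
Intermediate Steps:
T(P, V) = 8 - V² (T(P, V) = 8 - V*V = 8 - V²)
E = -28 (E = 8 - 1*(-6)² = 8 - 1*36 = 8 - 36 = -28)
E*Z = -28*17 = -476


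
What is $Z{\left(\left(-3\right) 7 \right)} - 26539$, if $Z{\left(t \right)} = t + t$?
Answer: $-26581$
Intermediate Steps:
$Z{\left(t \right)} = 2 t$
$Z{\left(\left(-3\right) 7 \right)} - 26539 = 2 \left(\left(-3\right) 7\right) - 26539 = 2 \left(-21\right) - 26539 = -42 - 26539 = -26581$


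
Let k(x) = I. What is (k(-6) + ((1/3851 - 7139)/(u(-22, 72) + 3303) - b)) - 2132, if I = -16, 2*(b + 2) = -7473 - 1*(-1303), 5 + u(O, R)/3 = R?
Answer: 263401741/281123 ≈ 936.96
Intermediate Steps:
u(O, R) = -15 + 3*R
b = -3087 (b = -2 + (-7473 - 1*(-1303))/2 = -2 + (-7473 + 1303)/2 = -2 + (½)*(-6170) = -2 - 3085 = -3087)
k(x) = -16
(k(-6) + ((1/3851 - 7139)/(u(-22, 72) + 3303) - b)) - 2132 = (-16 + ((1/3851 - 7139)/((-15 + 3*72) + 3303) - 1*(-3087))) - 2132 = (-16 + ((1/3851 - 7139)/((-15 + 216) + 3303) + 3087)) - 2132 = (-16 + (-27492288/(3851*(201 + 3303)) + 3087)) - 2132 = (-16 + (-27492288/3851/3504 + 3087)) - 2132 = (-16 + (-27492288/3851*1/3504 + 3087)) - 2132 = (-16 + (-572756/281123 + 3087)) - 2132 = (-16 + 867253945/281123) - 2132 = 862755977/281123 - 2132 = 263401741/281123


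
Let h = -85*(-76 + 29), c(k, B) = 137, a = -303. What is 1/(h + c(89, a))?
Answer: 1/4132 ≈ 0.00024201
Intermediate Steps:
h = 3995 (h = -85*(-47) = 3995)
1/(h + c(89, a)) = 1/(3995 + 137) = 1/4132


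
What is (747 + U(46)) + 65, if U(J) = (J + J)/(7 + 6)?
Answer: 10648/13 ≈ 819.08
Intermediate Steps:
U(J) = 2*J/13 (U(J) = (2*J)/13 = (2*J)*(1/13) = 2*J/13)
(747 + U(46)) + 65 = (747 + (2/13)*46) + 65 = (747 + 92/13) + 65 = 9803/13 + 65 = 10648/13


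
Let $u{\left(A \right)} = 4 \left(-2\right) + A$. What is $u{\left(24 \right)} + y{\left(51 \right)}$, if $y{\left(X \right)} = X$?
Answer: $67$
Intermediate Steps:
$u{\left(A \right)} = -8 + A$
$u{\left(24 \right)} + y{\left(51 \right)} = \left(-8 + 24\right) + 51 = 16 + 51 = 67$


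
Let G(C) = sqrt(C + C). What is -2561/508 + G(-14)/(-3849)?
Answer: -2561/508 - 2*I*sqrt(7)/3849 ≈ -5.0413 - 0.0013748*I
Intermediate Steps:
G(C) = sqrt(2)*sqrt(C) (G(C) = sqrt(2*C) = sqrt(2)*sqrt(C))
-2561/508 + G(-14)/(-3849) = -2561/508 + (sqrt(2)*sqrt(-14))/(-3849) = -2561*1/508 + (sqrt(2)*(I*sqrt(14)))*(-1/3849) = -2561/508 + (2*I*sqrt(7))*(-1/3849) = -2561/508 - 2*I*sqrt(7)/3849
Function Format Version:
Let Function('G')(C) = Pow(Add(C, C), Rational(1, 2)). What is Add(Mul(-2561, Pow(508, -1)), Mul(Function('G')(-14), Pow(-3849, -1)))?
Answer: Add(Rational(-2561, 508), Mul(Rational(-2, 3849), I, Pow(7, Rational(1, 2)))) ≈ Add(-5.0413, Mul(-0.0013748, I))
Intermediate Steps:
Function('G')(C) = Mul(Pow(2, Rational(1, 2)), Pow(C, Rational(1, 2))) (Function('G')(C) = Pow(Mul(2, C), Rational(1, 2)) = Mul(Pow(2, Rational(1, 2)), Pow(C, Rational(1, 2))))
Add(Mul(-2561, Pow(508, -1)), Mul(Function('G')(-14), Pow(-3849, -1))) = Add(Mul(-2561, Pow(508, -1)), Mul(Mul(Pow(2, Rational(1, 2)), Pow(-14, Rational(1, 2))), Pow(-3849, -1))) = Add(Mul(-2561, Rational(1, 508)), Mul(Mul(Pow(2, Rational(1, 2)), Mul(I, Pow(14, Rational(1, 2)))), Rational(-1, 3849))) = Add(Rational(-2561, 508), Mul(Mul(2, I, Pow(7, Rational(1, 2))), Rational(-1, 3849))) = Add(Rational(-2561, 508), Mul(Rational(-2, 3849), I, Pow(7, Rational(1, 2))))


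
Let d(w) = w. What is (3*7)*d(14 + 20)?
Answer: 714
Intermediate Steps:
(3*7)*d(14 + 20) = (3*7)*(14 + 20) = 21*34 = 714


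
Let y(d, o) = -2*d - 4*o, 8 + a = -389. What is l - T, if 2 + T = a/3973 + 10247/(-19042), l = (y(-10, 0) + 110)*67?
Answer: 659144751597/75653866 ≈ 8712.6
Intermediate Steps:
a = -397 (a = -8 - 389 = -397)
y(d, o) = -4*o - 2*d
l = 8710 (l = ((-4*0 - 2*(-10)) + 110)*67 = ((0 + 20) + 110)*67 = (20 + 110)*67 = 130*67 = 8710)
T = -199578737/75653866 (T = -2 + (-397/3973 + 10247/(-19042)) = -2 + (-397*1/3973 + 10247*(-1/19042)) = -2 + (-397/3973 - 10247/19042) = -2 - 48271005/75653866 = -199578737/75653866 ≈ -2.6381)
l - T = 8710 - 1*(-199578737/75653866) = 8710 + 199578737/75653866 = 659144751597/75653866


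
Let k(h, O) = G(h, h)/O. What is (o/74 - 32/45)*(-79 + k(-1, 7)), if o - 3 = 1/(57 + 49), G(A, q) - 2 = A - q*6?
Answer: 3076489/58830 ≈ 52.295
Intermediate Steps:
G(A, q) = 2 + A - 6*q (G(A, q) = 2 + (A - q*6) = 2 + (A - 6*q) = 2 + A - 6*q)
k(h, O) = (2 - 5*h)/O (k(h, O) = (2 + h - 6*h)/O = (2 - 5*h)/O)
o = 319/106 (o = 3 + 1/(57 + 49) = 3 + 1/106 = 319/106 ≈ 3.0094)
(o/74 - 32/45)*(-79 + k(-1, 7)) = ((319/106)/74 - 32/45)*(-79 + (2 - 5*(-1))/7) = ((319/106)*(1/74) - 32*1/45)*(-79 + (2 + 5)/7) = (319/7844 - 32/45)*(-79 + (1/7)*7) = -236653*(-79 + 1)/352980 = -236653/352980*(-78) = 3076489/58830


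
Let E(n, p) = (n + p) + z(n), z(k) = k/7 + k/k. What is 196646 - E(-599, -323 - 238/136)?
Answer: 5534321/28 ≈ 1.9765e+5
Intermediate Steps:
z(k) = 1 + k/7 (z(k) = k*(⅐) + 1 = k/7 + 1 = 1 + k/7)
E(n, p) = 1 + p + 8*n/7 (E(n, p) = (n + p) + (1 + n/7) = 1 + p + 8*n/7)
196646 - E(-599, -323 - 238/136) = 196646 - (1 + (-323 - 238/136) + (8/7)*(-599)) = 196646 - (1 + (-323 - 238/136) - 4792/7) = 196646 - (1 + (-323 - 1*7/4) - 4792/7) = 196646 - (1 + (-323 - 7/4) - 4792/7) = 196646 - (1 - 1299/4 - 4792/7) = 196646 - 1*(-28233/28) = 196646 + 28233/28 = 5534321/28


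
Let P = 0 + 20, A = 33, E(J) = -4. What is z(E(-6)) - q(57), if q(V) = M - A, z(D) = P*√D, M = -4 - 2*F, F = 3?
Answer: 43 + 40*I ≈ 43.0 + 40.0*I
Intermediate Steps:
P = 20
M = -10 (M = -4 - 2*3 = -4 - 6 = -10)
z(D) = 20*√D
q(V) = -43 (q(V) = -10 - 1*33 = -10 - 33 = -43)
z(E(-6)) - q(57) = 20*√(-4) - 1*(-43) = 20*(2*I) + 43 = 40*I + 43 = 43 + 40*I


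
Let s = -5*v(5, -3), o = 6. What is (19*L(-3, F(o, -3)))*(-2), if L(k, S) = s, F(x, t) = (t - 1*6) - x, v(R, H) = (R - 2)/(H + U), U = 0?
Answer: -190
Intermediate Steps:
v(R, H) = (-2 + R)/H (v(R, H) = (R - 2)/(H + 0) = (-2 + R)/H)
F(x, t) = -6 + t - x (F(x, t) = (t - 6) - x = (-6 + t) - x = -6 + t - x)
s = 5 (s = -5*(-2 + 5)/(-3) = -(-5)*3/3 = -5*(-1) = 5)
L(k, S) = 5
(19*L(-3, F(o, -3)))*(-2) = (19*5)*(-2) = 95*(-2) = -190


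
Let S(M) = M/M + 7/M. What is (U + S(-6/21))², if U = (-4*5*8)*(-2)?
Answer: 351649/4 ≈ 87912.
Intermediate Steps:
U = 320 (U = -20*8*(-2) = -160*(-2) = 320)
S(M) = 1 + 7/M
(U + S(-6/21))² = (320 + (7 - 6/21)/((-6/21)))² = (320 + (7 - 6*1/21)/((-6*1/21)))² = (320 + (7 - 2/7)/(-2/7))² = (320 - 7/2*47/7)² = (320 - 47/2)² = (593/2)² = 351649/4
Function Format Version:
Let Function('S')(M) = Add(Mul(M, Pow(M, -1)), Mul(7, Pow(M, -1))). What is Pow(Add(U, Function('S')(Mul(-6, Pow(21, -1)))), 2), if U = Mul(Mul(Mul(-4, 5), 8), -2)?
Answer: Rational(351649, 4) ≈ 87912.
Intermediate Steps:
U = 320 (U = Mul(Mul(-20, 8), -2) = Mul(-160, -2) = 320)
Function('S')(M) = Add(1, Mul(7, Pow(M, -1)))
Pow(Add(U, Function('S')(Mul(-6, Pow(21, -1)))), 2) = Pow(Add(320, Mul(Pow(Mul(-6, Pow(21, -1)), -1), Add(7, Mul(-6, Pow(21, -1))))), 2) = Pow(Add(320, Mul(Pow(Mul(-6, Rational(1, 21)), -1), Add(7, Mul(-6, Rational(1, 21))))), 2) = Pow(Add(320, Mul(Pow(Rational(-2, 7), -1), Add(7, Rational(-2, 7)))), 2) = Pow(Add(320, Mul(Rational(-7, 2), Rational(47, 7))), 2) = Pow(Add(320, Rational(-47, 2)), 2) = Pow(Rational(593, 2), 2) = Rational(351649, 4)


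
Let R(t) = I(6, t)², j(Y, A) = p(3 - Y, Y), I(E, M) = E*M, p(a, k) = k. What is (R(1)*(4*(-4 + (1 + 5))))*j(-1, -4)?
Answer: -288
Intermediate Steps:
j(Y, A) = Y
R(t) = 36*t² (R(t) = (6*t)² = 36*t²)
(R(1)*(4*(-4 + (1 + 5))))*j(-1, -4) = ((36*1²)*(4*(-4 + (1 + 5))))*(-1) = ((36*1)*(4*(-4 + 6)))*(-1) = (36*(4*2))*(-1) = (36*8)*(-1) = 288*(-1) = -288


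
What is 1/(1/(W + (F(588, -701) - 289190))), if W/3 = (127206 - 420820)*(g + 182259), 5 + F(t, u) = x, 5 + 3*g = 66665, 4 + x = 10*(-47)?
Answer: -180113980987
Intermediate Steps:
x = -474 (x = -4 + 10*(-47) = -4 - 470 = -474)
g = 22220 (g = -5/3 + (⅓)*66665 = -5/3 + 66665/3 = 22220)
F(t, u) = -479 (F(t, u) = -5 - 474 = -479)
W = -180113691318 (W = 3*((127206 - 420820)*(22220 + 182259)) = 3*(-293614*204479) = 3*(-60037897106) = -180113691318)
1/(1/(W + (F(588, -701) - 289190))) = 1/(1/(-180113691318 + (-479 - 289190))) = 1/(1/(-180113691318 - 289669)) = 1/(1/(-180113980987)) = 1/(-1/180113980987) = -180113980987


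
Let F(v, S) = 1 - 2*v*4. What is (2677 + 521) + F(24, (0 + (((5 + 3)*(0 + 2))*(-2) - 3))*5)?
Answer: 3007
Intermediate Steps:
F(v, S) = 1 - 8*v
(2677 + 521) + F(24, (0 + (((5 + 3)*(0 + 2))*(-2) - 3))*5) = (2677 + 521) + (1 - 8*24) = 3198 + (1 - 192) = 3198 - 191 = 3007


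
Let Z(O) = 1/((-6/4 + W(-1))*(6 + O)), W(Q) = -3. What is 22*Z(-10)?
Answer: 11/9 ≈ 1.2222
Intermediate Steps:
Z(O) = 1/(-27 - 9*O/2) (Z(O) = 1/((-6/4 - 3)*(6 + O)) = 1/((-6*1/4 - 3)*(6 + O)) = 1/((-3/2 - 3)*(6 + O)) = 1/(-9*(6 + O)/2) = 1/(-27 - 9*O/2))
22*Z(-10) = 22*(-2/(54 + 9*(-10))) = 22*(-2/(54 - 90)) = 22*(-2/(-36)) = 22*(-2*(-1/36)) = 22*(1/18) = 11/9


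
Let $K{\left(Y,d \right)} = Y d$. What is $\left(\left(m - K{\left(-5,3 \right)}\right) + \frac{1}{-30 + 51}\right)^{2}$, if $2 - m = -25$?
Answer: $\frac{779689}{441} \approx 1768.0$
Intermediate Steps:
$m = 27$ ($m = 2 - -25 = 2 + 25 = 27$)
$\left(\left(m - K{\left(-5,3 \right)}\right) + \frac{1}{-30 + 51}\right)^{2} = \left(\left(27 - \left(-5\right) 3\right) + \frac{1}{-30 + 51}\right)^{2} = \left(\left(27 - -15\right) + \frac{1}{21}\right)^{2} = \left(\left(27 + 15\right) + \frac{1}{21}\right)^{2} = \left(42 + \frac{1}{21}\right)^{2} = \left(\frac{883}{21}\right)^{2} = \frac{779689}{441}$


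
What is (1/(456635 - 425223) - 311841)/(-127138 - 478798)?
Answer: 9795549491/19033661632 ≈ 0.51464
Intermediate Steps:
(1/(456635 - 425223) - 311841)/(-127138 - 478798) = (1/31412 - 311841)/(-605936) = (1/31412 - 311841)*(-1/605936) = -9795549491/31412*(-1/605936) = 9795549491/19033661632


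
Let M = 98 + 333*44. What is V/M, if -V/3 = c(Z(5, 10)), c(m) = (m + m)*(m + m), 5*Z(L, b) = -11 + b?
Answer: -6/184375 ≈ -3.2542e-5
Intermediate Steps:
M = 14750 (M = 98 + 14652 = 14750)
Z(L, b) = -11/5 + b/5 (Z(L, b) = (-11 + b)/5 = -11/5 + b/5)
c(m) = 4*m² (c(m) = (2*m)*(2*m) = 4*m²)
V = -12/25 (V = -12*(-11/5 + (⅕)*10)² = -12*(-11/5 + 2)² = -12*(-⅕)² = -12/25 ≈ -0.48000)
V/M = -12/25/14750 = -12/25*1/14750 = -6/184375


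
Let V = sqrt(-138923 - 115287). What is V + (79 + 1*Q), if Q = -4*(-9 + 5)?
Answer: 95 + I*sqrt(254210) ≈ 95.0 + 504.19*I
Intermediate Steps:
Q = 16 (Q = -4*(-4) = 16)
V = I*sqrt(254210) (V = sqrt(-254210) = I*sqrt(254210) ≈ 504.19*I)
V + (79 + 1*Q) = I*sqrt(254210) + (79 + 1*16) = I*sqrt(254210) + (79 + 16) = I*sqrt(254210) + 95 = 95 + I*sqrt(254210)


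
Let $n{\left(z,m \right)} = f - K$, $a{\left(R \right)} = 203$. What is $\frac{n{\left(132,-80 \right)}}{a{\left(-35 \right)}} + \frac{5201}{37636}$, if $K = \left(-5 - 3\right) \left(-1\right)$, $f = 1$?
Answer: $\frac{113193}{1091444} \approx 0.10371$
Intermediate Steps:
$K = 8$ ($K = \left(-8\right) \left(-1\right) = 8$)
$n{\left(z,m \right)} = -7$ ($n{\left(z,m \right)} = 1 - 8 = -7$)
$\frac{n{\left(132,-80 \right)}}{a{\left(-35 \right)}} + \frac{5201}{37636} = - \frac{7}{203} + \frac{5201}{37636} = \left(-7\right) \frac{1}{203} + 5201 \cdot \frac{1}{37636} = - \frac{1}{29} + \frac{5201}{37636} = \frac{113193}{1091444}$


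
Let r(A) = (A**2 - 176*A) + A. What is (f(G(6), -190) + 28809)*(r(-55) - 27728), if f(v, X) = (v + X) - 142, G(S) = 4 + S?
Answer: -429526986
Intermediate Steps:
r(A) = A**2 - 175*A
f(v, X) = -142 + X + v (f(v, X) = (X + v) - 142 = -142 + X + v)
(f(G(6), -190) + 28809)*(r(-55) - 27728) = ((-142 - 190 + (4 + 6)) + 28809)*(-55*(-175 - 55) - 27728) = ((-142 - 190 + 10) + 28809)*(-55*(-230) - 27728) = (-322 + 28809)*(12650 - 27728) = 28487*(-15078) = -429526986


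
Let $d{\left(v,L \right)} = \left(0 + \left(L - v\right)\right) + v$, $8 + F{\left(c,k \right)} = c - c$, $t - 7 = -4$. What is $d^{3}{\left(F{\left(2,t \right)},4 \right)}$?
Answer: $64$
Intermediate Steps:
$t = 3$ ($t = 7 - 4 = 3$)
$F{\left(c,k \right)} = -8$ ($F{\left(c,k \right)} = -8 + \left(c - c\right) = -8 + 0 = -8$)
$d{\left(v,L \right)} = L$ ($d{\left(v,L \right)} = \left(L - v\right) + v = L$)
$d^{3}{\left(F{\left(2,t \right)},4 \right)} = 4^{3} = 64$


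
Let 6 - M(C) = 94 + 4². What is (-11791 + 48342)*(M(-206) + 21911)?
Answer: 797067657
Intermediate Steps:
M(C) = -104 (M(C) = 6 - (94 + 4²) = 6 - (94 + 16) = 6 - 1*110 = 6 - 110 = -104)
(-11791 + 48342)*(M(-206) + 21911) = (-11791 + 48342)*(-104 + 21911) = 36551*21807 = 797067657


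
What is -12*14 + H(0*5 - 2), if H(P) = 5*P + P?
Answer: -180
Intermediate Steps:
H(P) = 6*P
-12*14 + H(0*5 - 2) = -12*14 + 6*(0*5 - 2) = -168 + 6*(0 - 2) = -168 + 6*(-2) = -168 - 12 = -180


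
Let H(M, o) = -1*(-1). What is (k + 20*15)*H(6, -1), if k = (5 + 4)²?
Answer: 381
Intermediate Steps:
k = 81 (k = 9² = 81)
H(M, o) = 1
(k + 20*15)*H(6, -1) = (81 + 20*15)*1 = (81 + 300)*1 = 381*1 = 381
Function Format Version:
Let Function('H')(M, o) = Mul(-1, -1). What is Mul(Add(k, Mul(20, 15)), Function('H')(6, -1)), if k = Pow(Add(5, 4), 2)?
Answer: 381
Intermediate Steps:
k = 81 (k = Pow(9, 2) = 81)
Function('H')(M, o) = 1
Mul(Add(k, Mul(20, 15)), Function('H')(6, -1)) = Mul(Add(81, Mul(20, 15)), 1) = Mul(Add(81, 300), 1) = Mul(381, 1) = 381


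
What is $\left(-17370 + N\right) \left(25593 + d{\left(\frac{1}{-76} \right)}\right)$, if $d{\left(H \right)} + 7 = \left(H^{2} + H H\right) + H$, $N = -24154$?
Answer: $- \frac{767076288111}{722} \approx -1.0624 \cdot 10^{9}$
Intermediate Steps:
$d{\left(H \right)} = -7 + H + 2 H^{2}$ ($d{\left(H \right)} = -7 + \left(\left(H^{2} + H H\right) + H\right) = -7 + \left(\left(H^{2} + H^{2}\right) + H\right) = -7 + \left(2 H^{2} + H\right) = -7 + \left(H + 2 H^{2}\right) = -7 + H + 2 H^{2}$)
$\left(-17370 + N\right) \left(25593 + d{\left(\frac{1}{-76} \right)}\right) = \left(-17370 - 24154\right) \left(25593 + \left(-7 + \frac{1}{-76} + 2 \left(\frac{1}{-76}\right)^{2}\right)\right) = - 41524 \left(25593 - \left(\frac{533}{76} - \frac{1}{2888}\right)\right) = - 41524 \left(25593 - \frac{20253}{2888}\right) = \left(-41524\right) \frac{73892331}{2888} = - \frac{767076288111}{722}$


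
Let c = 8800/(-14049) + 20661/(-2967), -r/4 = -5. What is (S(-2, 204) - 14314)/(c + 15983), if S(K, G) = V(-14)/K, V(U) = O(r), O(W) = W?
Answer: -49756064841/55492427875 ≈ -0.89663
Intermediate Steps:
r = 20 (r = -4*(-5) = 20)
V(U) = 20
c = -105458663/13894461 (c = 8800*(-1/14049) + 20661*(-1/2967) = -8800/14049 - 6887/989 = -105458663/13894461 ≈ -7.5900)
S(K, G) = 20/K
(S(-2, 204) - 14314)/(c + 15983) = (20/(-2) - 14314)/(-105458663/13894461 + 15983) = (20*(-½) - 14314)/(221969711500/13894461) = (-10 - 14314)*(13894461/221969711500) = -14324*13894461/221969711500 = -49756064841/55492427875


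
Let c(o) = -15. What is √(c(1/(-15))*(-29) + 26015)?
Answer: 115*√2 ≈ 162.63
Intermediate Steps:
√(c(1/(-15))*(-29) + 26015) = √(-15*(-29) + 26015) = √(435 + 26015) = √26450 = 115*√2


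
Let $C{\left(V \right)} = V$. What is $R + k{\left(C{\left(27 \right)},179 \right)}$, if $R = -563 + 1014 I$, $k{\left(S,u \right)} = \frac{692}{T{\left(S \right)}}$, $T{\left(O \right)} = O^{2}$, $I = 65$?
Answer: $\frac{47638655}{729} \approx 65348.0$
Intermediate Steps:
$k{\left(S,u \right)} = \frac{692}{S^{2}}$
$R = 65347$ ($R = -563 + 1014 \cdot 65 = -563 + 65910 = 65347$)
$R + k{\left(C{\left(27 \right)},179 \right)} = 65347 + \frac{692}{729} = \frac{47638655}{729}$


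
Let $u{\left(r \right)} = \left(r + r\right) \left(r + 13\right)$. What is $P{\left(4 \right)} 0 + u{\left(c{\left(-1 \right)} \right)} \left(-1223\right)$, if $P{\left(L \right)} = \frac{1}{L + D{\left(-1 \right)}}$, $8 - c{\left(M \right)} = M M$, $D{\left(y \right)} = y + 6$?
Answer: $-342440$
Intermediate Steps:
$D{\left(y \right)} = 6 + y$
$c{\left(M \right)} = 8 - M^{2}$ ($c{\left(M \right)} = 8 - M M = 8 - M^{2}$)
$P{\left(L \right)} = \frac{1}{5 + L}$ ($P{\left(L \right)} = \frac{1}{L + \left(6 - 1\right)} = \frac{1}{L + 5} = \frac{1}{5 + L}$)
$u{\left(r \right)} = 2 r \left(13 + r\right)$
$P{\left(4 \right)} 0 + u{\left(c{\left(-1 \right)} \right)} \left(-1223\right) = \frac{1}{5 + 4} \cdot 0 + 2 \left(8 - \left(-1\right)^{2}\right) \left(13 + \left(8 - \left(-1\right)^{2}\right)\right) \left(-1223\right) = \frac{1}{9} \cdot 0 + 2 \left(8 - 1\right) \left(13 + \left(8 - 1\right)\right) \left(-1223\right) = 0 + 2 \cdot 7 \left(13 + 7\right) \left(-1223\right) = 0 + 2 \cdot 7 \cdot 20 \left(-1223\right) = 0 + 280 \left(-1223\right) = 0 - 342440 = -342440$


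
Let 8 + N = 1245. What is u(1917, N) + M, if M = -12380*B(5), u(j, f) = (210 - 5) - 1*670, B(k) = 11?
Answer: -136645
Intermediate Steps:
N = 1237 (N = -8 + 1245 = 1237)
u(j, f) = -465 (u(j, f) = 205 - 670 = -465)
M = -136180 (M = -12380*11 = -136180)
u(1917, N) + M = -465 - 136180 = -136645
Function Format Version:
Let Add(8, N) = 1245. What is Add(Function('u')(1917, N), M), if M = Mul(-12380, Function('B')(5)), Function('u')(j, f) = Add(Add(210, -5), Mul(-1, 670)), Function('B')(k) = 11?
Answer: -136645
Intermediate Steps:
N = 1237 (N = Add(-8, 1245) = 1237)
Function('u')(j, f) = -465 (Function('u')(j, f) = Add(205, -670) = -465)
M = -136180 (M = Mul(-12380, 11) = -136180)
Add(Function('u')(1917, N), M) = Add(-465, -136180) = -136645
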